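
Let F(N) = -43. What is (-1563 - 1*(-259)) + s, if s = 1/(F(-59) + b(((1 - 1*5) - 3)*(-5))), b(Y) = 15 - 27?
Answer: -71721/55 ≈ -1304.0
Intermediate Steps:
b(Y) = -12
s = -1/55 (s = 1/(-43 - 12) = 1/(-55) = -1/55 ≈ -0.018182)
(-1563 - 1*(-259)) + s = (-1563 - 1*(-259)) - 1/55 = (-1563 + 259) - 1/55 = -1304 - 1/55 = -71721/55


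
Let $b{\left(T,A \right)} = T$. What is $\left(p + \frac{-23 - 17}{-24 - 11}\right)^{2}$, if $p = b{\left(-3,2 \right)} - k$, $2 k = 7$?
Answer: $\frac{5625}{196} \approx 28.699$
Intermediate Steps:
$k = \frac{7}{2}$ ($k = \frac{1}{2} \cdot 7 = \frac{7}{2} \approx 3.5$)
$p = - \frac{13}{2}$ ($p = -3 - \frac{7}{2} = - \frac{13}{2} \approx -6.5$)
$\left(p + \frac{-23 - 17}{-24 - 11}\right)^{2} = \left(- \frac{13}{2} + \frac{-23 - 17}{-24 - 11}\right)^{2} = \left(- \frac{13}{2} + \frac{-23 - 17}{-35}\right)^{2} = \left(- \frac{13}{2} - - \frac{8}{7}\right)^{2} = \left(- \frac{13}{2} + \frac{8}{7}\right)^{2} = \left(- \frac{75}{14}\right)^{2} = \frac{5625}{196}$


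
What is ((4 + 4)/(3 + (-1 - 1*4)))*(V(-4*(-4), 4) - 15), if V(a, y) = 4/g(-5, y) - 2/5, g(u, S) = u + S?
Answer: 388/5 ≈ 77.600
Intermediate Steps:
g(u, S) = S + u
V(a, y) = -2/5 + 4/(-5 + y) (V(a, y) = 4/(y - 5) - 2/5 = 4/(-5 + y) - 2*1/5 = 4/(-5 + y) - 2/5 = -2/5 + 4/(-5 + y))
((4 + 4)/(3 + (-1 - 1*4)))*(V(-4*(-4), 4) - 15) = ((4 + 4)/(3 + (-1 - 1*4)))*(2*(15 - 1*4)/(5*(-5 + 4)) - 15) = (8/(3 + (-1 - 4)))*((2/5)*(15 - 4)/(-1) - 15) = (8/(3 - 5))*((2/5)*(-1)*11 - 15) = (8/(-2))*(-22/5 - 15) = (8*(-1/2))*(-97/5) = -4*(-97/5) = 388/5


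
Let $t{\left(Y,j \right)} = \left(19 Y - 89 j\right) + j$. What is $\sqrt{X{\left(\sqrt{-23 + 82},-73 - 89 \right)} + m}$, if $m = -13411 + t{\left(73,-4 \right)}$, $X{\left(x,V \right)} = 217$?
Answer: $i \sqrt{11455} \approx 107.03 i$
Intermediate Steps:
$t{\left(Y,j \right)} = - 88 j + 19 Y$ ($t{\left(Y,j \right)} = \left(- 89 j + 19 Y\right) + j = - 88 j + 19 Y$)
$m = -11672$ ($m = -13411 + \left(\left(-88\right) \left(-4\right) + 19 \cdot 73\right) = -13411 + \left(352 + 1387\right) = -13411 + 1739 = -11672$)
$\sqrt{X{\left(\sqrt{-23 + 82},-73 - 89 \right)} + m} = \sqrt{217 - 11672} = \sqrt{-11455} = i \sqrt{11455}$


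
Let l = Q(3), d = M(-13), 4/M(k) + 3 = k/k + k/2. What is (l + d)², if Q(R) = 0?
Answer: 64/289 ≈ 0.22145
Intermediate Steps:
M(k) = 4/(-2 + k/2) (M(k) = 4/(-3 + (k/k + k/2)) = 4/(-3 + (1 + k*(½))) = 4/(-3 + (1 + k/2)) = 4/(-2 + k/2))
d = -8/17 (d = 8/(-4 - 13) = 8/(-17) = 8*(-1/17) = -8/17 ≈ -0.47059)
l = 0
(l + d)² = (0 - 8/17)² = (-8/17)² = 64/289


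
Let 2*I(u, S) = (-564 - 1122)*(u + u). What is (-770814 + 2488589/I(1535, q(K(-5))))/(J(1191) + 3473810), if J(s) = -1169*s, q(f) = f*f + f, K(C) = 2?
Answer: -1994876828729/5387023043310 ≈ -0.37031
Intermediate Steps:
q(f) = f + f² (q(f) = f² + f = f + f²)
I(u, S) = -1686*u (I(u, S) = ((-564 - 1122)*(u + u))/2 = (-3372*u)/2 = -1686*u)
(-770814 + 2488589/I(1535, q(K(-5))))/(J(1191) + 3473810) = (-770814 + 2488589/((-1686*1535)))/(-1169*1191 + 3473810) = (-770814 + 2488589/(-2588010))/(-1392279 + 3473810) = (-770814 + 2488589*(-1/2588010))/2081531 = (-770814 - 2488589/2588010)*(1/2081531) = -1994876828729/2588010*1/2081531 = -1994876828729/5387023043310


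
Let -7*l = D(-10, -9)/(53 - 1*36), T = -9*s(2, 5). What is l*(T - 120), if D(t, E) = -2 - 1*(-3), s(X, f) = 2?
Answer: 138/119 ≈ 1.1597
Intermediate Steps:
D(t, E) = 1 (D(t, E) = -2 + 3 = 1)
T = -18 (T = -9*2 = -18)
l = -1/119 (l = -1/(7*(53 - 1*36)) = -1/(7*(53 - 36)) = -1/(7*17) = -⅐*1/17 = -1/119 ≈ -0.0084034)
l*(T - 120) = -(-18 - 120)/119 = -1/119*(-138) = 138/119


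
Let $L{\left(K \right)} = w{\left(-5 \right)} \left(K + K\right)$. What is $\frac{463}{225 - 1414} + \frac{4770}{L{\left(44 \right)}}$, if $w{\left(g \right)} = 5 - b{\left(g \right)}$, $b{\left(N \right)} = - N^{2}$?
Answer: $\frac{148307}{104632} \approx 1.4174$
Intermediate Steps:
$w{\left(g \right)} = 5 + g^{2}$ ($w{\left(g \right)} = 5 - - g^{2} = 5 + g^{2}$)
$L{\left(K \right)} = 60 K$ ($L{\left(K \right)} = \left(5 + \left(-5\right)^{2}\right) \left(K + K\right) = \left(5 + 25\right) 2 K = 30 \cdot 2 K = 60 K$)
$\frac{463}{225 - 1414} + \frac{4770}{L{\left(44 \right)}} = \frac{463}{225 - 1414} + \frac{4770}{60 \cdot 44} = \frac{463}{225 - 1414} + \frac{4770}{2640} = \frac{463}{-1189} + 4770 \cdot \frac{1}{2640} = 463 \left(- \frac{1}{1189}\right) + \frac{159}{88} = - \frac{463}{1189} + \frac{159}{88} = \frac{148307}{104632}$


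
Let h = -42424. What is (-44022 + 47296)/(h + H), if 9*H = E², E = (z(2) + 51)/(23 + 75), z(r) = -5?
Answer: -70747866/916739687 ≈ -0.077173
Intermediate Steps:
E = 23/49 (E = (-5 + 51)/(23 + 75) = 46/98 = 46*(1/98) = 23/49 ≈ 0.46939)
H = 529/21609 (H = (23/49)²/9 = (⅑)*(529/2401) = 529/21609 ≈ 0.024481)
(-44022 + 47296)/(h + H) = (-44022 + 47296)/(-42424 + 529/21609) = 3274/(-916739687/21609) = 3274*(-21609/916739687) = -70747866/916739687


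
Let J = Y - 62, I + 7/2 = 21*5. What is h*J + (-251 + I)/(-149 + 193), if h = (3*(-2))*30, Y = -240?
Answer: 4783381/88 ≈ 54357.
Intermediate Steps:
I = 203/2 (I = -7/2 + 21*5 = -7/2 + 105 = 203/2 ≈ 101.50)
J = -302 (J = -240 - 62 = -302)
h = -180 (h = -6*30 = -180)
h*J + (-251 + I)/(-149 + 193) = -180*(-302) + (-251 + 203/2)/(-149 + 193) = 54360 - 299/2/44 = 54360 - 299/2*1/44 = 54360 - 299/88 = 4783381/88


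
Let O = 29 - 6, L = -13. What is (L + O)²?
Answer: 100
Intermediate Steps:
O = 23
(L + O)² = (-13 + 23)² = 10² = 100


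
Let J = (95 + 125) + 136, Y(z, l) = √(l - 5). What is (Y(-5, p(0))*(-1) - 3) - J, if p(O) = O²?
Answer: -359 - I*√5 ≈ -359.0 - 2.2361*I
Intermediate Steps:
Y(z, l) = √(-5 + l)
J = 356 (J = 220 + 136 = 356)
(Y(-5, p(0))*(-1) - 3) - J = (√(-5 + 0²)*(-1) - 3) - 1*356 = (√(-5 + 0)*(-1) - 3) - 356 = (√(-5)*(-1) - 3) - 356 = ((I*√5)*(-1) - 3) - 356 = (-I*√5 - 3) - 356 = (-3 - I*√5) - 356 = -359 - I*√5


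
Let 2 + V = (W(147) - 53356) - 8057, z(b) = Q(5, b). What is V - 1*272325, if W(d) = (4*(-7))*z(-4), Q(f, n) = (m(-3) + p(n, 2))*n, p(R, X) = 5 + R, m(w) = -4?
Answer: -334076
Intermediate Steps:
Q(f, n) = n*(1 + n) (Q(f, n) = (-4 + (5 + n))*n = (1 + n)*n = n*(1 + n))
z(b) = b*(1 + b)
W(d) = -336 (W(d) = (4*(-7))*(-4*(1 - 4)) = -(-112)*(-3) = -28*12 = -336)
V = -61751 (V = -2 + ((-336 - 53356) - 8057) = -2 + (-53692 - 8057) = -2 - 61749 = -61751)
V - 1*272325 = -61751 - 1*272325 = -61751 - 272325 = -334076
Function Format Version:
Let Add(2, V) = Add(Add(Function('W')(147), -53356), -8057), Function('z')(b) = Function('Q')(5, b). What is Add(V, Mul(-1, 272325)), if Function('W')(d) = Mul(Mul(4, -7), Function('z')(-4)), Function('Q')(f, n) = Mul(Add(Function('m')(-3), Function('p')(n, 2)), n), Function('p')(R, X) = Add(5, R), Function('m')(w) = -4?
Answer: -334076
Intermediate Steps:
Function('Q')(f, n) = Mul(n, Add(1, n)) (Function('Q')(f, n) = Mul(Add(-4, Add(5, n)), n) = Mul(Add(1, n), n) = Mul(n, Add(1, n)))
Function('z')(b) = Mul(b, Add(1, b))
Function('W')(d) = -336 (Function('W')(d) = Mul(Mul(4, -7), Mul(-4, Add(1, -4))) = Mul(-28, Mul(-4, -3)) = Mul(-28, 12) = -336)
V = -61751 (V = Add(-2, Add(Add(-336, -53356), -8057)) = Add(-2, Add(-53692, -8057)) = Add(-2, -61749) = -61751)
Add(V, Mul(-1, 272325)) = Add(-61751, Mul(-1, 272325)) = Add(-61751, -272325) = -334076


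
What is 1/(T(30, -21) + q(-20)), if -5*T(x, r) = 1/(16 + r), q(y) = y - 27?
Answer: -25/1174 ≈ -0.021295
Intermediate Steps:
q(y) = -27 + y
T(x, r) = -1/(5*(16 + r))
1/(T(30, -21) + q(-20)) = 1/(-1/(80 + 5*(-21)) + (-27 - 20)) = 1/(-1/(80 - 105) - 47) = 1/(-1/(-25) - 47) = 1/(-1*(-1/25) - 47) = 1/(1/25 - 47) = 1/(-1174/25) = -25/1174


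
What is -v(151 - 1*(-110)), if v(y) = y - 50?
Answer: -211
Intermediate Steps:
v(y) = -50 + y
-v(151 - 1*(-110)) = -(-50 + (151 - 1*(-110))) = -(-50 + (151 + 110)) = -(-50 + 261) = -1*211 = -211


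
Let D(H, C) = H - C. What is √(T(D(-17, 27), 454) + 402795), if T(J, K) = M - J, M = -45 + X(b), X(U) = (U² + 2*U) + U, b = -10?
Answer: 4*√25179 ≈ 634.72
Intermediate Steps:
X(U) = U² + 3*U
M = 25 (M = -45 - 10*(3 - 10) = -45 - 10*(-7) = -45 + 70 = 25)
T(J, K) = 25 - J
√(T(D(-17, 27), 454) + 402795) = √((25 - (-17 - 1*27)) + 402795) = √((25 - (-17 - 27)) + 402795) = √((25 - 1*(-44)) + 402795) = √((25 + 44) + 402795) = √(69 + 402795) = √402864 = 4*√25179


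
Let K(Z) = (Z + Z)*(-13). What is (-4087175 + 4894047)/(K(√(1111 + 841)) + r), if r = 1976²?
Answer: 13240036/64070537 + 9169*√122/1665833962 ≈ 0.20671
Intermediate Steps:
K(Z) = -26*Z (K(Z) = (2*Z)*(-13) = -26*Z)
r = 3904576
(-4087175 + 4894047)/(K(√(1111 + 841)) + r) = (-4087175 + 4894047)/(-26*√(1111 + 841) + 3904576) = 806872/(-104*√122 + 3904576) = 806872/(3904576 - 104*√122)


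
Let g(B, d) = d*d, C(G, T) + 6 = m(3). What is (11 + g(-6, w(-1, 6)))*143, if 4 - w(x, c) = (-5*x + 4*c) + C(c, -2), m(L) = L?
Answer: 70785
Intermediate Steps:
C(G, T) = -3 (C(G, T) = -6 + 3 = -3)
w(x, c) = 7 - 4*c + 5*x (w(x, c) = 4 - ((-5*x + 4*c) - 3) = 4 - (-3 - 5*x + 4*c) = 4 + (3 - 4*c + 5*x) = 7 - 4*c + 5*x)
g(B, d) = d²
(11 + g(-6, w(-1, 6)))*143 = (11 + (7 - 4*6 + 5*(-1))²)*143 = (11 + (7 - 24 - 5)²)*143 = (11 + (-22)²)*143 = (11 + 484)*143 = 495*143 = 70785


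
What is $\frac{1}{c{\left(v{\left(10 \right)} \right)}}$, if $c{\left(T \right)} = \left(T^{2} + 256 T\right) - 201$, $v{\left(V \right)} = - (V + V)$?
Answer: $- \frac{1}{4921} \approx -0.00020321$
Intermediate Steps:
$v{\left(V \right)} = - 2 V$
$c{\left(T \right)} = -201 + T^{2} + 256 T$
$\frac{1}{c{\left(v{\left(10 \right)} \right)}} = \frac{1}{-201 + \left(\left(-2\right) 10\right)^{2} + 256 \left(\left(-2\right) 10\right)} = \frac{1}{-201 + \left(-20\right)^{2} + 256 \left(-20\right)} = \frac{1}{-201 + 400 - 5120} = \frac{1}{-4921} = - \frac{1}{4921}$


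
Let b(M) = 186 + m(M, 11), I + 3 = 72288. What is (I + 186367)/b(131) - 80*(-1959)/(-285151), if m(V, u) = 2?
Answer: 18431353273/13402097 ≈ 1375.3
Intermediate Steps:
I = 72285 (I = -3 + 72288 = 72285)
b(M) = 188 (b(M) = 186 + 2 = 188)
(I + 186367)/b(131) - 80*(-1959)/(-285151) = (72285 + 186367)/188 - 80*(-1959)/(-285151) = 258652*(1/188) + 156720*(-1/285151) = 64663/47 - 156720/285151 = 18431353273/13402097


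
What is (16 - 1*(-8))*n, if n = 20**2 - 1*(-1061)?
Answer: 35064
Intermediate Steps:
n = 1461 (n = 400 + 1061 = 1461)
(16 - 1*(-8))*n = (16 - 1*(-8))*1461 = (16 + 8)*1461 = 24*1461 = 35064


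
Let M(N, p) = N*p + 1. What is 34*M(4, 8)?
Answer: 1122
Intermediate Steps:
M(N, p) = 1 + N*p
34*M(4, 8) = 34*(1 + 4*8) = 34*(1 + 32) = 34*33 = 1122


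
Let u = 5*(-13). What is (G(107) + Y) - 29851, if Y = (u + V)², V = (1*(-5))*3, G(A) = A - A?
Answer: -23451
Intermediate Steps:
G(A) = 0
u = -65
V = -15 (V = -5*3 = -15)
Y = 6400 (Y = (-65 - 15)² = (-80)² = 6400)
(G(107) + Y) - 29851 = (0 + 6400) - 29851 = 6400 - 29851 = -23451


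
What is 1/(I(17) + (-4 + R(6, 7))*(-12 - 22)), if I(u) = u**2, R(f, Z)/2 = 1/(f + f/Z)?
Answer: 12/4981 ≈ 0.0024092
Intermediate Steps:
R(f, Z) = 2/(f + f/Z)
1/(I(17) + (-4 + R(6, 7))*(-12 - 22)) = 1/(17**2 + (-4 + 2*7/(6*(1 + 7)))*(-12 - 22)) = 1/(289 + (-4 + 2*7*(1/6)/8)*(-34)) = 1/(289 + (-4 + 2*7*(1/6)*(1/8))*(-34)) = 1/(289 + (-4 + 7/24)*(-34)) = 1/(289 - 89/24*(-34)) = 1/(289 + 1513/12) = 1/(4981/12) = 12/4981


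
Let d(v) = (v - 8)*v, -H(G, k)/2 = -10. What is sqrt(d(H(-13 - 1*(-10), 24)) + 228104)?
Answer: 2*sqrt(57086) ≈ 477.85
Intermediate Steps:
H(G, k) = 20 (H(G, k) = -2*(-10) = 20)
d(v) = v*(-8 + v) (d(v) = (-8 + v)*v = v*(-8 + v))
sqrt(d(H(-13 - 1*(-10), 24)) + 228104) = sqrt(20*(-8 + 20) + 228104) = sqrt(20*12 + 228104) = sqrt(240 + 228104) = sqrt(228344) = 2*sqrt(57086)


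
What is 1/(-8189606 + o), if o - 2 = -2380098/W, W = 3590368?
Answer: -1795184/14701847257185 ≈ -1.2211e-7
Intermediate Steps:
o = 2400319/1795184 (o = 2 - 2380098/3590368 = 2 - 2380098*1/3590368 = 2 - 1190049/1795184 = 2400319/1795184 ≈ 1.3371)
1/(-8189606 + o) = 1/(-8189606 + 2400319/1795184) = 1/(-14701847257185/1795184) = -1795184/14701847257185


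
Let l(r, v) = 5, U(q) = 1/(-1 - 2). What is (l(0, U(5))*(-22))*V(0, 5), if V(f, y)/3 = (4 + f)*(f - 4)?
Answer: 5280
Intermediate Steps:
V(f, y) = 3*(-4 + f)*(4 + f) (V(f, y) = 3*((4 + f)*(f - 4)) = 3*((4 + f)*(-4 + f)) = 3*((-4 + f)*(4 + f)) = 3*(-4 + f)*(4 + f))
U(q) = -⅓ (U(q) = 1/(-3) = -⅓)
(l(0, U(5))*(-22))*V(0, 5) = (5*(-22))*(-48 + 3*0²) = -110*(-48 + 3*0) = -110*(-48 + 0) = -110*(-48) = 5280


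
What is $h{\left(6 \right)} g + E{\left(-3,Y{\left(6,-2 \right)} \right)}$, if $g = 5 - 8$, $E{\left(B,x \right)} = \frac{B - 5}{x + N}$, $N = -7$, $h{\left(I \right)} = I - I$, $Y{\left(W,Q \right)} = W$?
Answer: $8$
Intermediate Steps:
$h{\left(I \right)} = 0$
$E{\left(B,x \right)} = \frac{-5 + B}{-7 + x}$ ($E{\left(B,x \right)} = \frac{B - 5}{x - 7} = \frac{-5 + B}{-7 + x}$)
$g = -3$ ($g = 5 - 8 = -3$)
$h{\left(6 \right)} g + E{\left(-3,Y{\left(6,-2 \right)} \right)} = 0 \left(-3\right) + \frac{-5 - 3}{-7 + 6} = 0 + \frac{1}{-1} \left(-8\right) = 0 - -8 = 0 + 8 = 8$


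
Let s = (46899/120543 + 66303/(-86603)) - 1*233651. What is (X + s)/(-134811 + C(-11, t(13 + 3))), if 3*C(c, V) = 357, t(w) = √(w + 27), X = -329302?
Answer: 1958962425393423/468700567400956 ≈ 4.1796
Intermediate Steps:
t(w) = √(27 + w)
C(c, V) = 119 (C(c, V) = (⅓)*357 = 119)
s = -813058925213237/3479795143 (s = (46899*(1/120543) + 66303*(-1/86603)) - 233651 = (15633/40181 - 66303/86603) - 233651 = -1310256144/3479795143 - 233651 = -813058925213237/3479795143 ≈ -2.3365e+5)
(X + s)/(-134811 + C(-11, t(13 + 3))) = (-329302 - 813058925213237/3479795143)/(-134811 + 119) = -1958962425393423/3479795143/(-134692) = -1958962425393423/3479795143*(-1/134692) = 1958962425393423/468700567400956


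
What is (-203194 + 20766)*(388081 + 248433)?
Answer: -116117975992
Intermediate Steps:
(-203194 + 20766)*(388081 + 248433) = -182428*636514 = -116117975992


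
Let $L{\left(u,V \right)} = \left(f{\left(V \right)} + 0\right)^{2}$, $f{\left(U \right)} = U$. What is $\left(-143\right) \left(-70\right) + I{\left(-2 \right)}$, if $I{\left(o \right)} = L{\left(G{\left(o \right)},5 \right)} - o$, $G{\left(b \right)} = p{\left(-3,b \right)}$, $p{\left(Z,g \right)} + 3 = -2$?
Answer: $10037$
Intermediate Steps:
$p{\left(Z,g \right)} = -5$ ($p{\left(Z,g \right)} = -3 - 2 = -5$)
$G{\left(b \right)} = -5$
$L{\left(u,V \right)} = V^{2}$ ($L{\left(u,V \right)} = \left(V + 0\right)^{2} = V^{2}$)
$I{\left(o \right)} = 25 - o$ ($I{\left(o \right)} = 5^{2} - o = 25 - o$)
$\left(-143\right) \left(-70\right) + I{\left(-2 \right)} = \left(-143\right) \left(-70\right) + \left(25 - -2\right) = 10010 + \left(25 + 2\right) = 10010 + 27 = 10037$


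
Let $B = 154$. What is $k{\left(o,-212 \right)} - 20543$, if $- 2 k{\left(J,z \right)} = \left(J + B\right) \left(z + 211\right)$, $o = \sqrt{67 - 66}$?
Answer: $- \frac{40931}{2} \approx -20466.0$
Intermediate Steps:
$o = 1$ ($o = \sqrt{1} = 1$)
$k{\left(J,z \right)} = - \frac{\left(154 + J\right) \left(211 + z\right)}{2}$ ($k{\left(J,z \right)} = - \frac{\left(J + 154\right) \left(z + 211\right)}{2} = - \frac{\left(154 + J\right) \left(211 + z\right)}{2}$)
$k{\left(o,-212 \right)} - 20543 = \left(-16247 - -16324 - \frac{211}{2} - \frac{1}{2} \left(-212\right)\right) - 20543 = \left(-16247 + 16324 - \frac{211}{2} + 106\right) - 20543 = \frac{155}{2} - 20543 = - \frac{40931}{2}$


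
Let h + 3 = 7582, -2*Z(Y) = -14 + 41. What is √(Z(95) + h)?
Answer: √30262/2 ≈ 86.980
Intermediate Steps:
Z(Y) = -27/2 (Z(Y) = -(-14 + 41)/2 = -½*27 = -27/2)
h = 7579 (h = -3 + 7582 = 7579)
√(Z(95) + h) = √(-27/2 + 7579) = √(15131/2) = √30262/2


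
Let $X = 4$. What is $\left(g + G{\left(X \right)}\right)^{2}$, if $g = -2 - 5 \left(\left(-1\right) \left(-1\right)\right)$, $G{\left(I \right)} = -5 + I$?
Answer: $64$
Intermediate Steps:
$g = -7$ ($g = -2 - 5 = -7$)
$\left(g + G{\left(X \right)}\right)^{2} = \left(-7 + \left(-5 + 4\right)\right)^{2} = \left(-7 - 1\right)^{2} = \left(-8\right)^{2} = 64$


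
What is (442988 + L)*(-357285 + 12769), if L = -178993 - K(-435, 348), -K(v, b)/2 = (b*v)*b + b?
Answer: 36207180843124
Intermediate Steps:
K(v, b) = -2*b - 2*v*b² (K(v, b) = -2*((b*v)*b + b) = -2*(v*b² + b) = -2*(b + v*b²) = -2*b - 2*v*b²)
L = -105538777 (L = -178993 - (-2)*348*(1 + 348*(-435)) = -178993 - (-2)*348*(1 - 151380) = -178993 - (-2)*348*(-151379) = -178993 - 1*105359784 = -178993 - 105359784 = -105538777)
(442988 + L)*(-357285 + 12769) = (442988 - 105538777)*(-357285 + 12769) = -105095789*(-344516) = 36207180843124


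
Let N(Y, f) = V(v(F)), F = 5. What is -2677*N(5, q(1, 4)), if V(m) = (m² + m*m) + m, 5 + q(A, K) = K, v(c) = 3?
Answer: -56217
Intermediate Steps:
q(A, K) = -5 + K
V(m) = m + 2*m² (V(m) = (m² + m²) + m = 2*m² + m = m + 2*m²)
N(Y, f) = 21 (N(Y, f) = 3*(1 + 2*3) = 3*(1 + 6) = 3*7 = 21)
-2677*N(5, q(1, 4)) = -2677*21 = -56217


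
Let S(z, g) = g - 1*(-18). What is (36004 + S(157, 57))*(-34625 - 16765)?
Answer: -1854099810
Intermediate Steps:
S(z, g) = 18 + g (S(z, g) = g + 18 = 18 + g)
(36004 + S(157, 57))*(-34625 - 16765) = (36004 + (18 + 57))*(-34625 - 16765) = (36004 + 75)*(-51390) = 36079*(-51390) = -1854099810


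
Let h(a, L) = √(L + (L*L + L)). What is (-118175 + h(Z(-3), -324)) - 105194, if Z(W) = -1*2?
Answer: -223369 + 18*√322 ≈ -2.2305e+5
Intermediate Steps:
Z(W) = -2
h(a, L) = √(L² + 2*L) (h(a, L) = √(L + (L² + L)) = √(L + (L + L²)) = √(L² + 2*L))
(-118175 + h(Z(-3), -324)) - 105194 = (-118175 + √(-324*(2 - 324))) - 105194 = (-118175 + √(-324*(-322))) - 105194 = (-118175 + √104328) - 105194 = (-118175 + 18*√322) - 105194 = -223369 + 18*√322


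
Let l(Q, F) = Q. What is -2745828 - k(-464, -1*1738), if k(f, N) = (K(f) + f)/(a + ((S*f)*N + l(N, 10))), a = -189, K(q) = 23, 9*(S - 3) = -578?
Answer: -1220139905597469/444361375 ≈ -2.7458e+6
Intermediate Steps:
S = -551/9 (S = 3 + (⅑)*(-578) = 3 - 578/9 = -551/9 ≈ -61.222)
k(f, N) = (23 + f)/(-189 + N - 551*N*f/9) (k(f, N) = (23 + f)/(-189 + ((-551*f/9)*N + N)) = (23 + f)/(-189 + (-551*N*f/9 + N)) = (23 + f)/(-189 + (N - 551*N*f/9)) = (23 + f)/(-189 + N - 551*N*f/9))
-2745828 - k(-464, -1*1738) = -2745828 - 9*(23 - 464)/(-1701 + 9*(-1*1738) - 551*(-1*1738)*(-464)) = -2745828 - 9*(-441)/(-1701 + 9*(-1738) - 551*(-1738)*(-464)) = -2745828 - 9*(-441)/(-1701 - 15642 - 444344032) = -2745828 - 9*(-441)/(-444361375) = -2745828 - 9*(-1)*(-441)/444361375 = -2745828 - 1*3969/444361375 = -2745828 - 3969/444361375 = -1220139905597469/444361375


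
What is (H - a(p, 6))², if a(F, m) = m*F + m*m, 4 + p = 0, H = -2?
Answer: 196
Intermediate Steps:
p = -4 (p = -4 + 0 = -4)
a(F, m) = m² + F*m (a(F, m) = F*m + m² = m² + F*m)
(H - a(p, 6))² = (-2 - 6*(-4 + 6))² = (-2 - 6*2)² = (-2 - 1*12)² = (-2 - 12)² = (-14)² = 196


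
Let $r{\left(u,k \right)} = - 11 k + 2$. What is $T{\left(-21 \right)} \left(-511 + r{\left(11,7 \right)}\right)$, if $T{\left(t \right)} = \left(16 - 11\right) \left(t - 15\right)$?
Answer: $105480$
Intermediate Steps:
$r{\left(u,k \right)} = 2 - 11 k$
$T{\left(t \right)} = -75 + 5 t$ ($T{\left(t \right)} = 5 \left(-15 + t\right) = -75 + 5 t$)
$T{\left(-21 \right)} \left(-511 + r{\left(11,7 \right)}\right) = \left(-75 + 5 \left(-21\right)\right) \left(-511 + \left(2 - 77\right)\right) = \left(-75 - 105\right) \left(-511 + \left(2 - 77\right)\right) = - 180 \left(-511 - 75\right) = \left(-180\right) \left(-586\right) = 105480$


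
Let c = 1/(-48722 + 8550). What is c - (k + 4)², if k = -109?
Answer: -442896301/40172 ≈ -11025.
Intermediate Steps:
c = -1/40172 (c = 1/(-40172) = -1/40172 ≈ -2.4893e-5)
c - (k + 4)² = -1/40172 - (-109 + 4)² = -1/40172 - 1*(-105)² = -1/40172 - 1*11025 = -1/40172 - 11025 = -442896301/40172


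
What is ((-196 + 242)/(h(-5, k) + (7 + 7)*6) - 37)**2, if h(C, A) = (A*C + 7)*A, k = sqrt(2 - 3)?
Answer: 21140552483/15880225 + 46818156*I/15880225 ≈ 1331.3 + 2.9482*I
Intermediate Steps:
k = I (k = sqrt(-1) = I ≈ 1.0*I)
h(C, A) = A*(7 + A*C) (h(C, A) = (7 + A*C)*A = A*(7 + A*C))
((-196 + 242)/(h(-5, k) + (7 + 7)*6) - 37)**2 = ((-196 + 242)/(I*(7 + I*(-5)) + (7 + 7)*6) - 37)**2 = (46/(I*(7 - 5*I) + 14*6) - 37)**2 = (46/(I*(7 - 5*I) + 84) - 37)**2 = (46/(84 + I*(7 - 5*I)) - 37)**2 = (-37 + 46/(84 + I*(7 - 5*I)))**2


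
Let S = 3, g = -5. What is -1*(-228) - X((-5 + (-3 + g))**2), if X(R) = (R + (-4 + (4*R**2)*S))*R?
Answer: -57949365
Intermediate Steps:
X(R) = R*(-4 + R + 12*R**2) (X(R) = (R + (-4 + (4*R**2)*3))*R = (R + (-4 + 12*R**2))*R = (-4 + R + 12*R**2)*R = R*(-4 + R + 12*R**2))
-1*(-228) - X((-5 + (-3 + g))**2) = -1*(-228) - (-5 + (-3 - 5))**2*(-4 + (-5 + (-3 - 5))**2 + 12*((-5 + (-3 - 5))**2)**2) = 228 - (-5 - 8)**2*(-4 + (-5 - 8)**2 + 12*((-5 - 8)**2)**2) = 228 - (-13)**2*(-4 + (-13)**2 + 12*((-13)**2)**2) = 228 - 169*(-4 + 169 + 12*169**2) = 228 - 169*(-4 + 169 + 12*28561) = 228 - 169*(-4 + 169 + 342732) = 228 - 169*342897 = 228 - 1*57949593 = 228 - 57949593 = -57949365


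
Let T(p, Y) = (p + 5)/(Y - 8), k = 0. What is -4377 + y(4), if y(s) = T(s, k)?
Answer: -35025/8 ≈ -4378.1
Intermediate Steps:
T(p, Y) = (5 + p)/(-8 + Y)
y(s) = -5/8 - s/8 (y(s) = (5 + s)/(-8 + 0) = (5 + s)/(-8) = -(5 + s)/8 = -5/8 - s/8)
-4377 + y(4) = -4377 + (-5/8 - 1/8*4) = -4377 + (-5/8 - 1/2) = -4377 - 9/8 = -35025/8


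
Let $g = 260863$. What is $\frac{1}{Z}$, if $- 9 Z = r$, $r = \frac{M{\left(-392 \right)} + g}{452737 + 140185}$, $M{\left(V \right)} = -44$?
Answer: $- \frac{5336298}{260819} \approx -20.46$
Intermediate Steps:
$r = \frac{260819}{592922}$ ($r = \frac{-44 + 260863}{452737 + 140185} = \frac{260819}{592922} \approx 0.43989$)
$Z = - \frac{260819}{5336298}$ ($Z = \left(- \frac{1}{9}\right) \frac{260819}{592922} = - \frac{260819}{5336298} \approx -0.048876$)
$\frac{1}{Z} = \frac{1}{- \frac{260819}{5336298}} = - \frac{5336298}{260819}$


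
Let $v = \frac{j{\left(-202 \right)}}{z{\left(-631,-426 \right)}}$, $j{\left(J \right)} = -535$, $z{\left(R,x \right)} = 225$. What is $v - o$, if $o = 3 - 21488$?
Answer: $\frac{966718}{45} \approx 21483.0$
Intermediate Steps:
$v = - \frac{107}{45}$ ($v = - \frac{535}{225} = \left(-535\right) \frac{1}{225} = - \frac{107}{45} \approx -2.3778$)
$o = -21485$ ($o = 3 - 21488 = -21485$)
$v - o = - \frac{107}{45} - -21485 = - \frac{107}{45} + 21485 = \frac{966718}{45}$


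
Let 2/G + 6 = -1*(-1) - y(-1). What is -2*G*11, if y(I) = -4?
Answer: 44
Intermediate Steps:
G = -2 (G = 2/(-6 + (-1*(-1) - 1*(-4))) = 2/(-6 + (1 + 4)) = 2/(-6 + 5) = 2/(-1) = 2*(-1) = -2)
-2*G*11 = -2*(-2)*11 = 4*11 = 44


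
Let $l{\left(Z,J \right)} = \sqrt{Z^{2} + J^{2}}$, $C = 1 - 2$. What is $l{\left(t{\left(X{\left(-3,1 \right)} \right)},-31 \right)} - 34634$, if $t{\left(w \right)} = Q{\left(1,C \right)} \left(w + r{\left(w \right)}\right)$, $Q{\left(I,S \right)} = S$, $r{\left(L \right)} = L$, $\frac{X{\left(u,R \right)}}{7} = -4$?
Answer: $-34634 + \sqrt{4097} \approx -34570.0$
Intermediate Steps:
$X{\left(u,R \right)} = -28$ ($X{\left(u,R \right)} = 7 \left(-4\right) = -28$)
$C = -1$ ($C = 1 - 2 = -1$)
$t{\left(w \right)} = - 2 w$ ($t{\left(w \right)} = - (w + w) = - 2 w$)
$l{\left(Z,J \right)} = \sqrt{J^{2} + Z^{2}}$
$l{\left(t{\left(X{\left(-3,1 \right)} \right)},-31 \right)} - 34634 = \sqrt{\left(-31\right)^{2} + \left(\left(-2\right) \left(-28\right)\right)^{2}} - 34634 = \sqrt{961 + 56^{2}} - 34634 = \sqrt{961 + 3136} - 34634 = \sqrt{4097} - 34634 = -34634 + \sqrt{4097}$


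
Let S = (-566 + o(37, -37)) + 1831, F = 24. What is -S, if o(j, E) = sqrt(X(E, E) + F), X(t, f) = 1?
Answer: -1270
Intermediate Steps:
o(j, E) = 5 (o(j, E) = sqrt(1 + 24) = sqrt(25) = 5)
S = 1270 (S = (-566 + 5) + 1831 = -561 + 1831 = 1270)
-S = -1*1270 = -1270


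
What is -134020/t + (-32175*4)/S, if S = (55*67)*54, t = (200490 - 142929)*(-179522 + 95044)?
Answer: -105352670420/162898378293 ≈ -0.64674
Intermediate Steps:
t = -4862638158 (t = 57561*(-84478) = -4862638158)
S = 198990 (S = 3685*54 = 198990)
-134020/t + (-32175*4)/S = -134020/(-4862638158) - 32175*4/198990 = -134020*(-1/4862638158) - 128700*1/198990 = 67010/2431319079 - 130/201 = -105352670420/162898378293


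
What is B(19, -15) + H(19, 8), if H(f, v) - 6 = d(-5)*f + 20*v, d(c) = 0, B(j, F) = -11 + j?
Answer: 174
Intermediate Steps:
H(f, v) = 6 + 20*v (H(f, v) = 6 + (0*f + 20*v) = 6 + (0 + 20*v) = 6 + 20*v)
B(19, -15) + H(19, 8) = (-11 + 19) + (6 + 20*8) = 8 + (6 + 160) = 8 + 166 = 174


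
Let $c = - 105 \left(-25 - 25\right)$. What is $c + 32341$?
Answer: $37591$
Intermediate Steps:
$c = 5250$ ($c = \left(-105\right) \left(-50\right) = 5250$)
$c + 32341 = 5250 + 32341 = 37591$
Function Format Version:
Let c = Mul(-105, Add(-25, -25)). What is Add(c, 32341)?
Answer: 37591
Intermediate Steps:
c = 5250 (c = Mul(-105, -50) = 5250)
Add(c, 32341) = Add(5250, 32341) = 37591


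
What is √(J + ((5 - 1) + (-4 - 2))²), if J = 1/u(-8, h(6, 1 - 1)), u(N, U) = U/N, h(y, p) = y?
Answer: 2*√6/3 ≈ 1.6330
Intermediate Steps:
J = -4/3 (J = 1/(6/(-8)) = 1/(6*(-⅛)) = 1/(-¾) = -4/3 ≈ -1.3333)
√(J + ((5 - 1) + (-4 - 2))²) = √(-4/3 + ((5 - 1) + (-4 - 2))²) = √(-4/3 + (4 - 6)²) = √(-4/3 + (-2)²) = √(-4/3 + 4) = √(8/3) = 2*√6/3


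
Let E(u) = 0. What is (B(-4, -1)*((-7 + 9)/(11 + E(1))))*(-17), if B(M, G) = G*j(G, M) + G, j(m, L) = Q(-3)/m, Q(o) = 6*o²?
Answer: -1802/11 ≈ -163.82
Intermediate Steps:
j(m, L) = 54/m (j(m, L) = (6*(-3)²)/m = (6*9)/m = 54/m)
B(M, G) = 54 + G (B(M, G) = G*(54/G) + G = 54 + G)
(B(-4, -1)*((-7 + 9)/(11 + E(1))))*(-17) = ((54 - 1)*((-7 + 9)/(11 + 0)))*(-17) = (53*(2/11))*(-17) = (106/11)*(-17) = -1802/11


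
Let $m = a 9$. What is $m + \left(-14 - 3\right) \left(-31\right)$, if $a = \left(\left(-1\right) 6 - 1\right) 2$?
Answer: $401$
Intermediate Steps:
$a = -14$ ($a = \left(-6 - 1\right) 2 = \left(-7\right) 2 = -14$)
$m = -126$ ($m = \left(-14\right) 9 = -126$)
$m + \left(-14 - 3\right) \left(-31\right) = -126 + \left(-14 - 3\right) \left(-31\right) = -126 - -527 = -126 + 527 = 401$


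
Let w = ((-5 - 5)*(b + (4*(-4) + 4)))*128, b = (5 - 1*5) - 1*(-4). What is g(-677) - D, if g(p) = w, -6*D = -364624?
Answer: -151592/3 ≈ -50531.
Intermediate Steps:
D = 182312/3 (D = -1/6*(-364624) = 182312/3 ≈ 60771.)
b = 4 (b = (5 - 5) + 4 = 0 + 4 = 4)
w = 10240 (w = ((-5 - 5)*(4 + (4*(-4) + 4)))*128 = -10*(4 + (-16 + 4))*128 = -10*(4 - 12)*128 = -10*(-8)*128 = 80*128 = 10240)
g(p) = 10240
g(-677) - D = 10240 - 1*182312/3 = 10240 - 182312/3 = -151592/3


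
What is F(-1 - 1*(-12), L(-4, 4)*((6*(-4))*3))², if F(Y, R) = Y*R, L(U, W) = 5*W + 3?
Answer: 331822656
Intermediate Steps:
L(U, W) = 3 + 5*W
F(Y, R) = R*Y
F(-1 - 1*(-12), L(-4, 4)*((6*(-4))*3))² = (((3 + 5*4)*((6*(-4))*3))*(-1 - 1*(-12)))² = (((3 + 20)*(-24*3))*(-1 + 12))² = ((23*(-72))*11)² = (-1656*11)² = (-18216)² = 331822656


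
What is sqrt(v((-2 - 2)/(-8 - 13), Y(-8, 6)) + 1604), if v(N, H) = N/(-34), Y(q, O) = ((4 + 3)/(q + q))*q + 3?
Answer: sqrt(204427482)/357 ≈ 40.050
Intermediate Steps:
Y(q, O) = 13/2 (Y(q, O) = (7/((2*q)))*q + 3 = (7*(1/(2*q)))*q + 3 = (7/(2*q))*q + 3 = 7/2 + 3 = 13/2)
v(N, H) = -N/34 (v(N, H) = N*(-1/34) = -N/34)
sqrt(v((-2 - 2)/(-8 - 13), Y(-8, 6)) + 1604) = sqrt(-(-2 - 2)/(34*(-8 - 13)) + 1604) = sqrt(-(-2)/(17*(-21)) + 1604) = sqrt(-(-2)*(-1)/(17*21) + 1604) = sqrt(-1/34*4/21 + 1604) = sqrt(-2/357 + 1604) = sqrt(572626/357) = sqrt(204427482)/357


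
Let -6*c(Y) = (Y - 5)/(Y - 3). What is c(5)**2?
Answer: 0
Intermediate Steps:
c(Y) = -(-5 + Y)/(6*(-3 + Y)) (c(Y) = -(Y - 5)/(6*(Y - 3)) = -(-5 + Y)/(6*(-3 + Y)))
c(5)**2 = ((5 - 1*5)/(6*(-3 + 5)))**2 = ((1/6)*(5 - 5)/2)**2 = ((1/6)*(1/2)*0)**2 = 0**2 = 0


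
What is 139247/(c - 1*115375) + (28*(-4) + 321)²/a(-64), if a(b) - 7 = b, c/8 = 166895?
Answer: -311540886/406595 ≈ -766.22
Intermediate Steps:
c = 1335160 (c = 8*166895 = 1335160)
a(b) = 7 + b
139247/(c - 1*115375) + (28*(-4) + 321)²/a(-64) = 139247/(1335160 - 1*115375) + (28*(-4) + 321)²/(7 - 64) = 139247/(1335160 - 115375) + (-112 + 321)²/(-57) = 139247/1219785 + 209²*(-1/57) = 139247*(1/1219785) + 43681*(-1/57) = 139247/1219785 - 2299/3 = -311540886/406595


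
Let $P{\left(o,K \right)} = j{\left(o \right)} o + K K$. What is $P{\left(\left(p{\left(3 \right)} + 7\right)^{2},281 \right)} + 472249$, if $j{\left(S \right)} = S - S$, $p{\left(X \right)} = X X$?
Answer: $551210$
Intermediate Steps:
$p{\left(X \right)} = X^{2}$
$j{\left(S \right)} = 0$
$P{\left(o,K \right)} = K^{2}$ ($P{\left(o,K \right)} = 0 o + K K = 0 + K^{2} = K^{2}$)
$P{\left(\left(p{\left(3 \right)} + 7\right)^{2},281 \right)} + 472249 = 281^{2} + 472249 = 78961 + 472249 = 551210$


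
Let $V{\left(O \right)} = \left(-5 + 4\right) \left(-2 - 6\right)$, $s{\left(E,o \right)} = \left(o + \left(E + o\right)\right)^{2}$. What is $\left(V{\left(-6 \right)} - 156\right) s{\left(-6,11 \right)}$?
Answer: $-37888$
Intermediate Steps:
$s{\left(E,o \right)} = \left(E + 2 o\right)^{2}$
$V{\left(O \right)} = 8$ ($V{\left(O \right)} = \left(-1\right) \left(-8\right) = 8$)
$\left(V{\left(-6 \right)} - 156\right) s{\left(-6,11 \right)} = \left(8 - 156\right) \left(-6 + 2 \cdot 11\right)^{2} = - 148 \left(-6 + 22\right)^{2} = - 148 \cdot 16^{2} = \left(-148\right) 256 = -37888$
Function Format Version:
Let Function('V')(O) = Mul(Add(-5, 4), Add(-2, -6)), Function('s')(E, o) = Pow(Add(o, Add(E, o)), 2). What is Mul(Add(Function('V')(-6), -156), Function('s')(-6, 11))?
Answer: -37888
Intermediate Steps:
Function('s')(E, o) = Pow(Add(E, Mul(2, o)), 2)
Function('V')(O) = 8 (Function('V')(O) = Mul(-1, -8) = 8)
Mul(Add(Function('V')(-6), -156), Function('s')(-6, 11)) = Mul(Add(8, -156), Pow(Add(-6, Mul(2, 11)), 2)) = Mul(-148, Pow(Add(-6, 22), 2)) = Mul(-148, Pow(16, 2)) = Mul(-148, 256) = -37888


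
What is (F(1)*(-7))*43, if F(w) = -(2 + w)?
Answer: 903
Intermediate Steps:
F(w) = -2 - w
(F(1)*(-7))*43 = ((-2 - 1*1)*(-7))*43 = ((-2 - 1)*(-7))*43 = -3*(-7)*43 = 21*43 = 903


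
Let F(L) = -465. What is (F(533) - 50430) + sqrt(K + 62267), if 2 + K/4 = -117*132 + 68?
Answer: -50895 + sqrt(755) ≈ -50868.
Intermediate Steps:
K = -61512 (K = -8 + 4*(-117*132 + 68) = -8 + 4*(-15444 + 68) = -8 + 4*(-15376) = -8 - 61504 = -61512)
(F(533) - 50430) + sqrt(K + 62267) = (-465 - 50430) + sqrt(-61512 + 62267) = -50895 + sqrt(755)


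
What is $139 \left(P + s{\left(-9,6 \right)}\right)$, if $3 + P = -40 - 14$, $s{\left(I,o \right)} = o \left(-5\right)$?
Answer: $-12093$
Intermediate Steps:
$s{\left(I,o \right)} = - 5 o$
$P = -57$ ($P = -3 - 54 = -57$)
$139 \left(P + s{\left(-9,6 \right)}\right) = 139 \left(-57 - 30\right) = 139 \left(-87\right) = -12093$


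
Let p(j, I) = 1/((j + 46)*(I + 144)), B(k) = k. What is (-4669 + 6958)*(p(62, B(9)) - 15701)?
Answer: -197955255449/5508 ≈ -3.5940e+7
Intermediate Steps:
p(j, I) = 1/((46 + j)*(144 + I))
(-4669 + 6958)*(p(62, B(9)) - 15701) = (-4669 + 6958)*(1/(6624 + 46*9 + 144*62 + 9*62) - 15701) = 2289*(1/(6624 + 414 + 8928 + 558) - 15701) = 2289*(1/16524 - 15701) = 2289*(-259443323/16524) = -197955255449/5508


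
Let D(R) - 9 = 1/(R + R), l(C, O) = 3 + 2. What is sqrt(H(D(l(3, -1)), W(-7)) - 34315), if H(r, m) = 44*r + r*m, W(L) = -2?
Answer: 8*I*sqrt(13255)/5 ≈ 184.21*I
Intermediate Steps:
l(C, O) = 5
D(R) = 9 + 1/(2*R) (D(R) = 9 + 1/(R + R) = 9 + 1/(2*R))
H(r, m) = 44*r + m*r
sqrt(H(D(l(3, -1)), W(-7)) - 34315) = sqrt((9 + (1/2)/5)*(44 - 2) - 34315) = sqrt((9 + (1/2)*(1/5))*42 - 34315) = sqrt((9 + 1/10)*42 - 34315) = sqrt((91/10)*42 - 34315) = sqrt(1911/5 - 34315) = sqrt(-169664/5) = 8*I*sqrt(13255)/5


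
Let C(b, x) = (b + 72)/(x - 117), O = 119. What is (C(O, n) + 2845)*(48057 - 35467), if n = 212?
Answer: 681033388/19 ≈ 3.5844e+7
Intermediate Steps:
C(b, x) = (72 + b)/(-117 + x)
(C(O, n) + 2845)*(48057 - 35467) = ((72 + 119)/(-117 + 212) + 2845)*(48057 - 35467) = (191/95 + 2845)*12590 = (270466/95)*12590 = 681033388/19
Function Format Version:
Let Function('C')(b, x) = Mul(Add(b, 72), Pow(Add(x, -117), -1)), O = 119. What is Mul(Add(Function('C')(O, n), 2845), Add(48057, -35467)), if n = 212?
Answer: Rational(681033388, 19) ≈ 3.5844e+7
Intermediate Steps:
Function('C')(b, x) = Mul(Pow(Add(-117, x), -1), Add(72, b)) (Function('C')(b, x) = Mul(Add(72, b), Pow(Add(-117, x), -1)) = Mul(Pow(Add(-117, x), -1), Add(72, b)))
Mul(Add(Function('C')(O, n), 2845), Add(48057, -35467)) = Mul(Add(Mul(Pow(Add(-117, 212), -1), Add(72, 119)), 2845), Add(48057, -35467)) = Mul(Add(Mul(Pow(95, -1), 191), 2845), 12590) = Mul(Add(Mul(Rational(1, 95), 191), 2845), 12590) = Mul(Add(Rational(191, 95), 2845), 12590) = Mul(Rational(270466, 95), 12590) = Rational(681033388, 19)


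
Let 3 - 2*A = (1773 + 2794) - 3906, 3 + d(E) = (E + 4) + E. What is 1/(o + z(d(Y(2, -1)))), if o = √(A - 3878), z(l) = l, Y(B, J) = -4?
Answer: -1/608 - I*√4207/4256 ≈ -0.0016447 - 0.01524*I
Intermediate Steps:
d(E) = 1 + 2*E (d(E) = -3 + ((E + 4) + E) = -3 + ((4 + E) + E) = -3 + (4 + 2*E) = 1 + 2*E)
A = -329 (A = 3/2 - ((1773 + 2794) - 3906)/2 = 3/2 - (4567 - 3906)/2 = 3/2 - ½*661 = 3/2 - 661/2 = -329)
o = I*√4207 (o = √(-329 - 3878) = √(-4207) = I*√4207 ≈ 64.861*I)
1/(o + z(d(Y(2, -1)))) = 1/(I*√4207 + (1 + 2*(-4))) = 1/(I*√4207 + (1 - 8)) = 1/(I*√4207 - 7) = 1/(-7 + I*√4207)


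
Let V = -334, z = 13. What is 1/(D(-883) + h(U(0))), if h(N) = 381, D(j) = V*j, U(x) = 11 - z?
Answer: 1/295303 ≈ 3.3864e-6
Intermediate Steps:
U(x) = -2 (U(x) = 11 - 1*13 = 11 - 13 = -2)
D(j) = -334*j
1/(D(-883) + h(U(0))) = 1/(-334*(-883) + 381) = 1/(294922 + 381) = 1/295303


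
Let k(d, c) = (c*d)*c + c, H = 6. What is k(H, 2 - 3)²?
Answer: 25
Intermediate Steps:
k(d, c) = c + d*c² (k(d, c) = d*c² + c = c + d*c²)
k(H, 2 - 3)² = ((2 - 3)*(1 + (2 - 3)*6))² = (-(1 - 1*6))² = (-(1 - 6))² = (-1*(-5))² = 5² = 25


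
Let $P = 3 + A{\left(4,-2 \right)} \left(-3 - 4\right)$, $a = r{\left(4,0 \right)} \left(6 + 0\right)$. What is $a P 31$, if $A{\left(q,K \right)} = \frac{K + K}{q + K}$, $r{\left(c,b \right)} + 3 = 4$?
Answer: $3162$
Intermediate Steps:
$r{\left(c,b \right)} = 1$ ($r{\left(c,b \right)} = -3 + 4 = 1$)
$A{\left(q,K \right)} = \frac{2 K}{K + q}$
$a = 6$ ($a = 1 \left(6 + 0\right) = 1 \cdot 6 = 6$)
$P = 17$ ($P = 3 + 2 \left(-2\right) \frac{1}{-2 + 4} \left(-3 - 4\right) = 3 + 2 \left(-2\right) \frac{1}{2} \left(-3 - 4\right) = 3 + 2 \left(-2\right) \frac{1}{2} \left(-7\right) = 3 - -14 = 3 + 14 = 17$)
$a P 31 = 6 \cdot 17 \cdot 31 = 102 \cdot 31 = 3162$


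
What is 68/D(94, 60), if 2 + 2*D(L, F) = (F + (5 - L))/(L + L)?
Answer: -25568/405 ≈ -63.131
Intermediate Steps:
D(L, F) = -1 + (5 + F - L)/(4*L) (D(L, F) = -1 + ((F + (5 - L))/(L + L))/2 = -1 + ((5 + F - L)/((2*L)))/2 = -1 + ((5 + F - L)*(1/(2*L)))/2 = -1 + ((5 + F - L)/(2*L))/2 = -1 + (5 + F - L)/(4*L))
68/D(94, 60) = 68/(((¼)*(5 + 60 - 5*94)/94)) = 68/(((¼)*(1/94)*(5 + 60 - 470))) = 68/(((¼)*(1/94)*(-405))) = 68/(-405/376) = 68*(-376/405) = -25568/405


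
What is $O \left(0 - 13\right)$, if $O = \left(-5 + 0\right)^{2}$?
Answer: $-325$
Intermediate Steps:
$O = 25$ ($O = \left(-5\right)^{2} = 25$)
$O \left(0 - 13\right) = 25 \left(0 - 13\right) = 25 \left(-13\right) = -325$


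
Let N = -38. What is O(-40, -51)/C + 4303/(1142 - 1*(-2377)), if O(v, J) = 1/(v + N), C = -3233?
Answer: 361702747/295800102 ≈ 1.2228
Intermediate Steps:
O(v, J) = 1/(-38 + v) (O(v, J) = 1/(v - 38) = 1/(-38 + v))
O(-40, -51)/C + 4303/(1142 - 1*(-2377)) = 1/(-38 - 40*(-3233)) + 4303/(1142 - 1*(-2377)) = -1/3233/(-78) + 4303/(1142 + 2377) = -1/78*(-1/3233) + 4303/3519 = 1/252174 + 4303*(1/3519) = 1/252174 + 4303/3519 = 361702747/295800102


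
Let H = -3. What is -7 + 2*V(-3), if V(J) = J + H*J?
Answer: 5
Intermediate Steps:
V(J) = -2*J (V(J) = J - 3*J = -2*J)
-7 + 2*V(-3) = -7 + 2*(-2*(-3)) = -7 + 2*6 = -7 + 12 = 5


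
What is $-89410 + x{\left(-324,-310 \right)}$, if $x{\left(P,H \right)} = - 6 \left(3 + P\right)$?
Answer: $-87484$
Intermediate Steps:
$x{\left(P,H \right)} = -18 - 6 P$
$-89410 + x{\left(-324,-310 \right)} = -89410 - -1926 = -89410 + \left(-18 + 1944\right) = -89410 + 1926 = -87484$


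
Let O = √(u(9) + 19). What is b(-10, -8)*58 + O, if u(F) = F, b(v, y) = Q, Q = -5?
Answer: -290 + 2*√7 ≈ -284.71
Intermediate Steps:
b(v, y) = -5
O = 2*√7 (O = √(9 + 19) = √28 = 2*√7 ≈ 5.2915)
b(-10, -8)*58 + O = -5*58 + 2*√7 = -290 + 2*√7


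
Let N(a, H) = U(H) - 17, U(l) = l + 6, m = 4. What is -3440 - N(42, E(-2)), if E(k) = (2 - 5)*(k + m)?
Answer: -3423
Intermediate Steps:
U(l) = 6 + l
E(k) = -12 - 3*k (E(k) = (2 - 5)*(k + 4) = -3*(4 + k) = -12 - 3*k)
N(a, H) = -11 + H (N(a, H) = (6 + H) - 17 = -11 + H)
-3440 - N(42, E(-2)) = -3440 - (-11 + (-12 - 3*(-2))) = -3440 - (-11 + (-12 + 6)) = -3440 - (-11 - 6) = -3440 - 1*(-17) = -3440 + 17 = -3423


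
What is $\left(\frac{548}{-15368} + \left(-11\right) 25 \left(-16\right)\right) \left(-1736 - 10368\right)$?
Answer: $- \frac{6018060028}{113} \approx -5.3257 \cdot 10^{7}$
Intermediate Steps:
$\left(\frac{548}{-15368} + \left(-11\right) 25 \left(-16\right)\right) \left(-1736 - 10368\right) = \left(548 \left(- \frac{1}{15368}\right) - -4400\right) \left(-12104\right) = \left(- \frac{137}{3842} + 4400\right) \left(-12104\right) = \frac{16904663}{3842} \left(-12104\right) = - \frac{6018060028}{113}$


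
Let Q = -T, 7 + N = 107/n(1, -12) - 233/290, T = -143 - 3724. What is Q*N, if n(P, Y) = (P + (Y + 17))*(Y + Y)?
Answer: -230023339/6960 ≈ -33049.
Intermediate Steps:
T = -3867
n(P, Y) = 2*Y*(17 + P + Y) (n(P, Y) = (P + (17 + Y))*(2*Y) = (17 + P + Y)*(2*Y) = 2*Y*(17 + P + Y))
N = -178451/20880 (N = -7 + (107/((2*(-12)*(17 + 1 - 12))) - 233/290) = -7 + (107/((2*(-12)*6)) - 233*1/290) = -7 + (107/(-144) - 233/290) = -7 + (107*(-1/144) - 233/290) = -7 + (-107/144 - 233/290) = -7 - 32291/20880 = -178451/20880 ≈ -8.5465)
Q = 3867 (Q = -1*(-3867) = 3867)
Q*N = 3867*(-178451/20880) = -230023339/6960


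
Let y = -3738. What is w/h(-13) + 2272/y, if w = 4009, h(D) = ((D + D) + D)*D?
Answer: 768541/105287 ≈ 7.2995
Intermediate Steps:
h(D) = 3*D² (h(D) = (2*D + D)*D = (3*D)*D = 3*D²)
w/h(-13) + 2272/y = 4009/((3*(-13)²)) + 2272/(-3738) = 4009/((3*169)) + 2272*(-1/3738) = 4009/507 - 1136/1869 = 768541/105287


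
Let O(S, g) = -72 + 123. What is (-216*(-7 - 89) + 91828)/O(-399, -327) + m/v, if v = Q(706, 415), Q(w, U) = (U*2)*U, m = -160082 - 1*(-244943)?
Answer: 38776997711/17566950 ≈ 2207.4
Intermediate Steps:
m = 84861 (m = -160082 + 244943 = 84861)
O(S, g) = 51
Q(w, U) = 2*U² (Q(w, U) = (2*U)*U = 2*U²)
v = 344450 (v = 2*415² = 2*172225 = 344450)
(-216*(-7 - 89) + 91828)/O(-399, -327) + m/v = (-216*(-7 - 89) + 91828)/51 + 84861/344450 = (-216*(-96) + 91828)*(1/51) + 84861*(1/344450) = (20736 + 91828)*(1/51) + 84861/344450 = 112564*(1/51) + 84861/344450 = 112564/51 + 84861/344450 = 38776997711/17566950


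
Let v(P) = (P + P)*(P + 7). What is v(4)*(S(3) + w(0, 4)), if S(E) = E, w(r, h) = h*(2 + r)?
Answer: 968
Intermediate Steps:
v(P) = 2*P*(7 + P) (v(P) = (2*P)*(7 + P) = 2*P*(7 + P))
v(4)*(S(3) + w(0, 4)) = (2*4*(7 + 4))*(3 + 4*(2 + 0)) = (2*4*11)*(3 + 4*2) = 88*(3 + 8) = 88*11 = 968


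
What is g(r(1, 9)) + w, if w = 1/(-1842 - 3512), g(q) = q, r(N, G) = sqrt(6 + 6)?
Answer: -1/5354 + 2*sqrt(3) ≈ 3.4639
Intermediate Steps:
r(N, G) = 2*sqrt(3) (r(N, G) = sqrt(12) = 2*sqrt(3))
w = -1/5354 (w = 1/(-5354) = -1/5354 ≈ -0.00018678)
g(r(1, 9)) + w = 2*sqrt(3) - 1/5354 = -1/5354 + 2*sqrt(3)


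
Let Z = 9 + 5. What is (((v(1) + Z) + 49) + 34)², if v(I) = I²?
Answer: 9604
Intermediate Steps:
Z = 14
(((v(1) + Z) + 49) + 34)² = (((1² + 14) + 49) + 34)² = (((1 + 14) + 49) + 34)² = ((15 + 49) + 34)² = (64 + 34)² = 98² = 9604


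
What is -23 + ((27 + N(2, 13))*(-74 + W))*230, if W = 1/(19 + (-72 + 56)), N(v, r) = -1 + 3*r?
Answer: -3304019/3 ≈ -1.1013e+6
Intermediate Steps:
W = ⅓ (W = 1/(19 - 16) = 1/3 = ⅓ ≈ 0.33333)
-23 + ((27 + N(2, 13))*(-74 + W))*230 = -23 + ((27 + (-1 + 3*13))*(-74 + ⅓))*230 = -23 + ((27 + (-1 + 39))*(-221/3))*230 = -23 + ((27 + 38)*(-221/3))*230 = -23 + (65*(-221/3))*230 = -23 - 14365/3*230 = -23 - 3303950/3 = -3304019/3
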